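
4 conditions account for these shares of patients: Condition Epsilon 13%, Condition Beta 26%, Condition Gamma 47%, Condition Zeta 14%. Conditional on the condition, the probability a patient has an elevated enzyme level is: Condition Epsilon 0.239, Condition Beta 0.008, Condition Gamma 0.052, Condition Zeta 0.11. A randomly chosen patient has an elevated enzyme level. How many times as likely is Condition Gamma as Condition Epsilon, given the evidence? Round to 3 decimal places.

Unnormalized posteriors (prior × likelihood):
  Condition Epsilon: 0.13 × 0.239 = 0.03107
  Condition Beta: 0.26 × 0.008 = 0.00208
  Condition Gamma: 0.47 × 0.052 = 0.02444
  Condition Zeta: 0.14 × 0.11 = 0.0154
Sum = 0.07299.
The ratio is 0.02444 / 0.03107 (the normalizer cancels) = 0.787.

0.787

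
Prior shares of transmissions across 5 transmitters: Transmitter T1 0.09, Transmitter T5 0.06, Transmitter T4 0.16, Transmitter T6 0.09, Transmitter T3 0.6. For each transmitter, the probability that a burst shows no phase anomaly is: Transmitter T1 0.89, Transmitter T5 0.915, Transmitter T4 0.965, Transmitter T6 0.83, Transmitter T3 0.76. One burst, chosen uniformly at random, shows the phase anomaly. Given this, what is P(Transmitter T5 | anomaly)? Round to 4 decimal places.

0.0283

Taking complements, P(anomaly | each) = Transmitter T1 0.11, Transmitter T5 0.085, Transmitter T4 0.035, Transmitter T6 0.17, Transmitter T3 0.24.
Prior × likelihood for each hypothesis:
  Transmitter T1: 0.09 × 0.11 = 0.0099
  Transmitter T5: 0.06 × 0.085 = 0.0051
  Transmitter T4: 0.16 × 0.035 = 0.0056
  Transmitter T6: 0.09 × 0.17 = 0.0153
  Transmitter T3: 0.6 × 0.24 = 0.144
Sum = 0.1799.
P(Transmitter T5 | evidence) = 0.0051 / 0.1799 ≈ 0.0283.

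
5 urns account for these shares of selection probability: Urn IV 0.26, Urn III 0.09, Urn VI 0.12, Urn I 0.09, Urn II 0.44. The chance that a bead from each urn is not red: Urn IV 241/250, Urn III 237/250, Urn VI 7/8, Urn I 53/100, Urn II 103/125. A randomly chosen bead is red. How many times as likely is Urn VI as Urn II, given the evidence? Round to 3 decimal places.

0.194

Taking complements, P(red | each) = Urn IV 0.036, Urn III 0.052, Urn VI 0.125, Urn I 0.47, Urn II 0.176.
Compute prior × likelihood for every hypothesis:
  Urn IV: 0.26 × 0.036 = 0.00936
  Urn III: 0.09 × 0.052 = 0.00468
  Urn VI: 0.12 × 0.125 = 0.015
  Urn I: 0.09 × 0.47 = 0.0423
  Urn II: 0.44 × 0.176 = 0.07744
Total = 0.14878.
The ratio is 0.015 / 0.07744 (the normalizer cancels) = 0.194.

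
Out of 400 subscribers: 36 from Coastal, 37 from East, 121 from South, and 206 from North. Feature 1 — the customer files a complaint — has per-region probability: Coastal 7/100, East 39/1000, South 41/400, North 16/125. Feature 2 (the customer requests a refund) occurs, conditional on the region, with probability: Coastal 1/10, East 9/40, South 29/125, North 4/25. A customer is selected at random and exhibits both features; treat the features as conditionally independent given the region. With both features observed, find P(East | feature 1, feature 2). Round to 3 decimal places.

Compute prior × likelihood for every hypothesis:
  Coastal: 0.09 × 0.07 × 0.1 = 0.00063
  East: 0.0925 × 0.039 × 0.225 = 0.0008116875
  South: 0.3025 × 0.1025 × 0.232 = 0.00719345
  North: 0.515 × 0.128 × 0.16 = 0.0105472
Sum = 0.0191823375.
P(East | evidence) = 0.0008116875 / 0.0191823375 ≈ 0.042.

0.042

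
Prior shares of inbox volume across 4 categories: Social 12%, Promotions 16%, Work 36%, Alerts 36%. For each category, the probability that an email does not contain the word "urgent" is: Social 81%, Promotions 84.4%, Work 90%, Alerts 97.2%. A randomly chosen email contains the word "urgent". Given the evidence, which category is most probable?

Work

Taking complements, P(urgent-flag | each) = Social 0.19, Promotions 0.156, Work 0.1, Alerts 0.028.
Prior × likelihood for each hypothesis:
  Social: 0.12 × 0.19 = 0.0228
  Promotions: 0.16 × 0.156 = 0.02496
  Work: 0.36 × 0.1 = 0.036
  Alerts: 0.36 × 0.028 = 0.01008
Normalizing constant = 0.09384.
Largest term belongs to Work, so Work is most probable.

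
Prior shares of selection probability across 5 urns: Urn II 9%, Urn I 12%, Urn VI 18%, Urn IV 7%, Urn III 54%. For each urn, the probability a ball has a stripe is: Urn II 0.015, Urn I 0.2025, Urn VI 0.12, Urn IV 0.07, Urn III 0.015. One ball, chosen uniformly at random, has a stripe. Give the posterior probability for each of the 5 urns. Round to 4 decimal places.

Urn II 0.0224, Urn I 0.4033, Urn VI 0.3585, Urn IV 0.0813, Urn III 0.1344

By Bayes' rule, posterior ∝ prior × likelihood:
  Urn II: 0.09 × 0.015 = 0.00135
  Urn I: 0.12 × 0.2025 = 0.0243
  Urn VI: 0.18 × 0.12 = 0.0216
  Urn IV: 0.07 × 0.07 = 0.0049
  Urn III: 0.54 × 0.015 = 0.0081
Total = 0.06025.
P(Urn II | striped) = 0.00135/0.06025 ≈ 0.0224
P(Urn I | striped) = 0.0243/0.06025 ≈ 0.4033
P(Urn VI | striped) = 0.0216/0.06025 ≈ 0.3585
P(Urn IV | striped) = 0.0049/0.06025 ≈ 0.0813
P(Urn III | striped) = 0.0081/0.06025 ≈ 0.1344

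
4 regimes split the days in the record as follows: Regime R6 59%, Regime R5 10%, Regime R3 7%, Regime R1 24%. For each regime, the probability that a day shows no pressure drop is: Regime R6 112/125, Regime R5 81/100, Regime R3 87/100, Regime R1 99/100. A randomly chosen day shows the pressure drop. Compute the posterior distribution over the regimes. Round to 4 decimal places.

Regime R6 0.6680, Regime R5 0.2068, Regime R3 0.0991, Regime R1 0.0261

Taking complements, P(drop | each) = Regime R6 0.104, Regime R5 0.19, Regime R3 0.13, Regime R1 0.01.
Compute prior × likelihood for every hypothesis:
  Regime R6: 0.59 × 0.104 = 0.06136
  Regime R5: 0.1 × 0.19 = 0.019
  Regime R3: 0.07 × 0.13 = 0.0091
  Regime R1: 0.24 × 0.01 = 0.0024
Total = 0.09186.
P(Regime R6 | drop) = 0.06136/0.09186 ≈ 0.6680
P(Regime R5 | drop) = 0.019/0.09186 ≈ 0.2068
P(Regime R3 | drop) = 0.0091/0.09186 ≈ 0.0991
P(Regime R1 | drop) = 0.0024/0.09186 ≈ 0.0261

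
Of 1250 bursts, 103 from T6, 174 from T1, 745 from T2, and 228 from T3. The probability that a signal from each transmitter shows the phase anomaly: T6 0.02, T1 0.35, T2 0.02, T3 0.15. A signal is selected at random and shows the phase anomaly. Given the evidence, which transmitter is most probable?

Unnormalized posteriors (prior × likelihood):
  T6: 0.0824 × 0.02 = 0.001648
  T1: 0.1392 × 0.35 = 0.04872
  T2: 0.596 × 0.02 = 0.01192
  T3: 0.1824 × 0.15 = 0.02736
Total = 0.089648.
Largest term belongs to T1, so T1 is most probable.

T1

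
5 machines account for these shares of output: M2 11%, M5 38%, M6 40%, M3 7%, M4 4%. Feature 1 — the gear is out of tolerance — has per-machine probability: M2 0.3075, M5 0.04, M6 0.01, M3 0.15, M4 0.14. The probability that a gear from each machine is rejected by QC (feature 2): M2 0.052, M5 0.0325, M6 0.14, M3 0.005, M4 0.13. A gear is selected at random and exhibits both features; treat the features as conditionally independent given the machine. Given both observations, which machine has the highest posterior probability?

Compute prior × likelihood for every hypothesis:
  M2: 0.11 × 0.3075 × 0.052 = 0.0017589
  M5: 0.38 × 0.04 × 0.0325 = 0.000494
  M6: 0.4 × 0.01 × 0.14 = 0.00056
  M3: 0.07 × 0.15 × 0.005 = 0.0000525
  M4: 0.04 × 0.14 × 0.13 = 0.000728
Total = 0.0035934.
Largest term belongs to M2, so M2 is most probable.

M2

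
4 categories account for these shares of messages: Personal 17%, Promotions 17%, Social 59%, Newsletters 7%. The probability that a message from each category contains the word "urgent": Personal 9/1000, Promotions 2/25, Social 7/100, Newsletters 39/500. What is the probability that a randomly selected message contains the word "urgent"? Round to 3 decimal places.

Prior × likelihood for each hypothesis:
  Personal: 0.17 × 0.009 = 0.00153
  Promotions: 0.17 × 0.08 = 0.0136
  Social: 0.59 × 0.07 = 0.0413
  Newsletters: 0.07 × 0.078 = 0.00546
P(urgent-flag) = 0.00153 + 0.0136 + 0.0413 + 0.00546 = 0.06189 → 0.062.

0.062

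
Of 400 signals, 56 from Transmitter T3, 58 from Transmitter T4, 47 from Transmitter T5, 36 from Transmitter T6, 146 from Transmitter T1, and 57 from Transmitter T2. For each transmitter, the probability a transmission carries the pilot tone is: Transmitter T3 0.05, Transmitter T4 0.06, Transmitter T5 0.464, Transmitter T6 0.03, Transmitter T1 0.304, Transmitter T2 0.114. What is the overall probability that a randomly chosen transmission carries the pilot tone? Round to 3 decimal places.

0.200

By Bayes' rule, posterior ∝ prior × likelihood:
  Transmitter T3: 0.14 × 0.05 = 0.007
  Transmitter T4: 0.145 × 0.06 = 0.0087
  Transmitter T5: 0.1175 × 0.464 = 0.05452
  Transmitter T6: 0.09 × 0.03 = 0.0027
  Transmitter T1: 0.365 × 0.304 = 0.11096
  Transmitter T2: 0.1425 × 0.114 = 0.016245
P(pilot) = 0.007 + 0.0087 + 0.05452 + 0.0027 + 0.11096 + 0.016245 = 0.200125 → 0.200.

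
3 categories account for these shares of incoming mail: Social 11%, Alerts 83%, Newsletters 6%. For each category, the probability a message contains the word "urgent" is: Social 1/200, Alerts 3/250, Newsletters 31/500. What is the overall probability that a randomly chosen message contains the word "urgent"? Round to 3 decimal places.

By Bayes' rule, posterior ∝ prior × likelihood:
  Social: 0.11 × 0.005 = 0.00055
  Alerts: 0.83 × 0.012 = 0.00996
  Newsletters: 0.06 × 0.062 = 0.00372
P(urgent-flag) = 0.00055 + 0.00996 + 0.00372 = 0.01423 → 0.014.

0.014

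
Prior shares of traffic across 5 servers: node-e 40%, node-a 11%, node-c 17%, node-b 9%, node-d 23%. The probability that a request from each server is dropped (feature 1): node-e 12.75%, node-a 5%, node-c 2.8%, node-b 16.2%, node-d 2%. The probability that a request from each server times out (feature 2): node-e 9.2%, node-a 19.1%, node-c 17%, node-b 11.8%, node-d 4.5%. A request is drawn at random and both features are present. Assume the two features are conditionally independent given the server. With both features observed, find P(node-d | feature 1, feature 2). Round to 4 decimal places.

Unnormalized posteriors (prior × likelihood):
  node-e: 0.4 × 0.1275 × 0.092 = 0.004692
  node-a: 0.11 × 0.05 × 0.191 = 0.0010505
  node-c: 0.17 × 0.028 × 0.17 = 0.0008092
  node-b: 0.09 × 0.162 × 0.118 = 0.00172044
  node-d: 0.23 × 0.02 × 0.045 = 0.000207
Total = 0.00847914.
P(node-d | evidence) = 0.000207 / 0.00847914 ≈ 0.0244.

0.0244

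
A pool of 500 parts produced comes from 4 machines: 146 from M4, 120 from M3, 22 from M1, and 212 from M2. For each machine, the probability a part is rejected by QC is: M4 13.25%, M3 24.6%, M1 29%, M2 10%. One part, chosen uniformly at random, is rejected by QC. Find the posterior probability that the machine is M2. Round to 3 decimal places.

0.277

Unnormalized posteriors (prior × likelihood):
  M4: 0.292 × 0.1325 = 0.03869
  M3: 0.24 × 0.246 = 0.05904
  M1: 0.044 × 0.29 = 0.01276
  M2: 0.424 × 0.1 = 0.0424
Sum = 0.15289.
P(M2 | evidence) = 0.0424 / 0.15289 ≈ 0.277.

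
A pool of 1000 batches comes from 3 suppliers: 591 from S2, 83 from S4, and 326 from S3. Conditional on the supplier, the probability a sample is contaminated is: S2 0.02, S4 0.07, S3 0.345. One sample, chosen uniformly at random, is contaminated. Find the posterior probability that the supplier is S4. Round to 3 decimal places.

By Bayes' rule, posterior ∝ prior × likelihood:
  S2: 0.591 × 0.02 = 0.01182
  S4: 0.083 × 0.07 = 0.00581
  S3: 0.326 × 0.345 = 0.11247
Normalizing constant = 0.1301.
P(S4 | evidence) = 0.00581 / 0.1301 ≈ 0.045.

0.045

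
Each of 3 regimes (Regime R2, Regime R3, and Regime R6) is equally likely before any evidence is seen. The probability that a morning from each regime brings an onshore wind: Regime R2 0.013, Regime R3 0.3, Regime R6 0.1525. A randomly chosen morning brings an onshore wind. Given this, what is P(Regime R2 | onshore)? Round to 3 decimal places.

0.028

With a uniform prior (1/3 each), posterior ∝ likelihood:
  Regime R2: 0.013
  Regime R3: 0.3
  Regime R6: 0.1525
Normalizing constant = 0.4655.
P(Regime R2 | evidence) = 0.013 / 0.4655 ≈ 0.028.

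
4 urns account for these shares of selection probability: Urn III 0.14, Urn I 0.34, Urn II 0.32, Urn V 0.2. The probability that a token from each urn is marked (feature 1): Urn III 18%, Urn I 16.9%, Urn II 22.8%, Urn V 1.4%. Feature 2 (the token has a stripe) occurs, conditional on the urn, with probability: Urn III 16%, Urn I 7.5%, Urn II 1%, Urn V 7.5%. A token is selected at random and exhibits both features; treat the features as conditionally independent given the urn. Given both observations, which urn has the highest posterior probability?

By Bayes' rule, posterior ∝ prior × likelihood:
  Urn III: 0.14 × 0.18 × 0.16 = 0.004032
  Urn I: 0.34 × 0.169 × 0.075 = 0.0043095
  Urn II: 0.32 × 0.228 × 0.01 = 0.0007296
  Urn V: 0.2 × 0.014 × 0.075 = 0.00021
Sum = 0.0092811.
Largest term belongs to Urn I, so Urn I is most probable.

Urn I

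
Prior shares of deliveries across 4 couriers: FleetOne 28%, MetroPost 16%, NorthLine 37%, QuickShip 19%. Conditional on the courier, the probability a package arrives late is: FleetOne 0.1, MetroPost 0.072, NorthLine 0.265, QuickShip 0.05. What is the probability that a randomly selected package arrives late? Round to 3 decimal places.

By Bayes' rule, posterior ∝ prior × likelihood:
  FleetOne: 0.28 × 0.1 = 0.028
  MetroPost: 0.16 × 0.072 = 0.01152
  NorthLine: 0.37 × 0.265 = 0.09805
  QuickShip: 0.19 × 0.05 = 0.0095
P(late) = 0.028 + 0.01152 + 0.09805 + 0.0095 = 0.14707 → 0.147.

0.147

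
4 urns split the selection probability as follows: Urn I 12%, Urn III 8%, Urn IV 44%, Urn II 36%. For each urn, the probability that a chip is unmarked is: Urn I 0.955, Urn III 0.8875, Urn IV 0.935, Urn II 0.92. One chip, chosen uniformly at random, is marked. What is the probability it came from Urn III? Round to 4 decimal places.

Taking complements, P(marked | each) = Urn I 0.045, Urn III 0.1125, Urn IV 0.065, Urn II 0.08.
Unnormalized posteriors (prior × likelihood):
  Urn I: 0.12 × 0.045 = 0.0054
  Urn III: 0.08 × 0.1125 = 0.009
  Urn IV: 0.44 × 0.065 = 0.0286
  Urn II: 0.36 × 0.08 = 0.0288
Sum = 0.0718.
P(Urn III | evidence) = 0.009 / 0.0718 ≈ 0.1253.

0.1253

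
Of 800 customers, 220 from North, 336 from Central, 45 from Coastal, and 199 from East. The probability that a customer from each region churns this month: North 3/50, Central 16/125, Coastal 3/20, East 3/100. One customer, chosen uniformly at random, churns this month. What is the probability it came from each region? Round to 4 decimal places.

North 0.1915, Central 0.6240, Coastal 0.0979, East 0.0866

By Bayes' rule, posterior ∝ prior × likelihood:
  North: 0.275 × 0.06 = 0.0165
  Central: 0.42 × 0.128 = 0.05376
  Coastal: 0.05625 × 0.15 = 0.0084375
  East: 0.24875 × 0.03 = 0.0074625
Normalizing constant = 0.08616.
P(North | churn) = 0.0165/0.08616 ≈ 0.1915
P(Central | churn) = 0.05376/0.08616 ≈ 0.6240
P(Coastal | churn) = 0.0084375/0.08616 ≈ 0.0979
P(East | churn) = 0.0074625/0.08616 ≈ 0.0866
(Check: 0.1915+0.6240+0.0979+0.0866 = 1.0000.)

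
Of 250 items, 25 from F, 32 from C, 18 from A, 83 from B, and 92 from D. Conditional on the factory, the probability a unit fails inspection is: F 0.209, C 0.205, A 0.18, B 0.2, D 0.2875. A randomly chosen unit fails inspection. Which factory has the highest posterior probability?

Unnormalized posteriors (prior × likelihood):
  F: 0.1 × 0.209 = 0.0209
  C: 0.128 × 0.205 = 0.02624
  A: 0.072 × 0.18 = 0.01296
  B: 0.332 × 0.2 = 0.0664
  D: 0.368 × 0.2875 = 0.1058
Normalizing constant = 0.2323.
Largest term belongs to D, so D is most probable.

D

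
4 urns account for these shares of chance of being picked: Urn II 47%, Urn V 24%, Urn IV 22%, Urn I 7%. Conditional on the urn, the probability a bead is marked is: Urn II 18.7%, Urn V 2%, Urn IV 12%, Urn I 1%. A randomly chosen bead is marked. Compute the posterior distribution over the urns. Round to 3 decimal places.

Urn II 0.734, Urn V 0.040, Urn IV 0.220, Urn I 0.006

Prior × likelihood for each hypothesis:
  Urn II: 0.47 × 0.187 = 0.08789
  Urn V: 0.24 × 0.02 = 0.0048
  Urn IV: 0.22 × 0.12 = 0.0264
  Urn I: 0.07 × 0.01 = 0.0007
Normalizing constant = 0.11979.
P(Urn II | marked) = 0.08789/0.11979 ≈ 0.734
P(Urn V | marked) = 0.0048/0.11979 ≈ 0.040
P(Urn IV | marked) = 0.0264/0.11979 ≈ 0.220
P(Urn I | marked) = 0.0007/0.11979 ≈ 0.006
(Check: 0.734+0.040+0.220+0.006 = 1.000.)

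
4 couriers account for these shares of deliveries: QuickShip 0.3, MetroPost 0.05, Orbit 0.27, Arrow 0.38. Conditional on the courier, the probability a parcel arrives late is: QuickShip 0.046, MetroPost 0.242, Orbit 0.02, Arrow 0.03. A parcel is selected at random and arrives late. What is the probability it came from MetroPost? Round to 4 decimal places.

0.2834

Unnormalized posteriors (prior × likelihood):
  QuickShip: 0.3 × 0.046 = 0.0138
  MetroPost: 0.05 × 0.242 = 0.0121
  Orbit: 0.27 × 0.02 = 0.0054
  Arrow: 0.38 × 0.03 = 0.0114
Normalizing constant = 0.0427.
P(MetroPost | evidence) = 0.0121 / 0.0427 ≈ 0.2834.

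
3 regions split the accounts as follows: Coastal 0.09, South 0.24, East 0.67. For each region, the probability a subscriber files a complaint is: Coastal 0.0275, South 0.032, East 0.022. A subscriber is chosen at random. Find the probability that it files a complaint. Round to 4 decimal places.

Compute prior × likelihood for every hypothesis:
  Coastal: 0.09 × 0.0275 = 0.002475
  South: 0.24 × 0.032 = 0.00768
  East: 0.67 × 0.022 = 0.01474
P(complaint) = 0.002475 + 0.00768 + 0.01474 = 0.024895 → 0.0249.

0.0249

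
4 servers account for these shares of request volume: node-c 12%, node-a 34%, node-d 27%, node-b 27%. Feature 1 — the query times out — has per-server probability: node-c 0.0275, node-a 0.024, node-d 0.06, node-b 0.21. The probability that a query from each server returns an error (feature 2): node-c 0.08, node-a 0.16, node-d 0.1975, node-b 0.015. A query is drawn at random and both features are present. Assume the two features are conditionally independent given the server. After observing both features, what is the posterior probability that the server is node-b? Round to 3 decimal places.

Compute prior × likelihood for every hypothesis:
  node-c: 0.12 × 0.0275 × 0.08 = 0.000264
  node-a: 0.34 × 0.024 × 0.16 = 0.0013056
  node-d: 0.27 × 0.06 × 0.1975 = 0.0031995
  node-b: 0.27 × 0.21 × 0.015 = 0.0008505
Sum = 0.0056196.
P(node-b | evidence) = 0.0008505 / 0.0056196 ≈ 0.151.

0.151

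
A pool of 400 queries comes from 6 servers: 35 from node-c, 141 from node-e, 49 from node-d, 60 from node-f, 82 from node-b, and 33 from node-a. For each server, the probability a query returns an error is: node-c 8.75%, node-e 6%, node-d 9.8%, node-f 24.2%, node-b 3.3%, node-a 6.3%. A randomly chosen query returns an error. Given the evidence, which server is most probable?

node-f

Compute prior × likelihood for every hypothesis:
  node-c: 0.0875 × 0.0875 = 0.00765625
  node-e: 0.3525 × 0.06 = 0.02115
  node-d: 0.1225 × 0.098 = 0.012005
  node-f: 0.15 × 0.242 = 0.0363
  node-b: 0.205 × 0.033 = 0.006765
  node-a: 0.0825 × 0.063 = 0.0051975
Sum = 0.08907375.
Largest term belongs to node-f, so node-f is most probable.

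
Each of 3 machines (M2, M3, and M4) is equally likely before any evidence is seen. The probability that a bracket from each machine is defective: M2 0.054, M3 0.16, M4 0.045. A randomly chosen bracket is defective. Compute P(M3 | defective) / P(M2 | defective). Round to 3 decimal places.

With a uniform prior (1/3 each), posterior ∝ likelihood:
  M2: 0.054
  M3: 0.16
  M4: 0.045
Normalizing constant = 0.259.
The ratio is 0.16 / 0.054 (the normalizer cancels) = 2.963.

2.963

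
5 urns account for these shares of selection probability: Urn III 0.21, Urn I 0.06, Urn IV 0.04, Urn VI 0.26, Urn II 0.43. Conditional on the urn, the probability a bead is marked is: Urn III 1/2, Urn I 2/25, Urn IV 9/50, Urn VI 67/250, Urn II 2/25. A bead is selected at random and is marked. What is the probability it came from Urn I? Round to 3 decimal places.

0.022

Compute prior × likelihood for every hypothesis:
  Urn III: 0.21 × 0.5 = 0.105
  Urn I: 0.06 × 0.08 = 0.0048
  Urn IV: 0.04 × 0.18 = 0.0072
  Urn VI: 0.26 × 0.268 = 0.06968
  Urn II: 0.43 × 0.08 = 0.0344
Sum = 0.22108.
P(Urn I | evidence) = 0.0048 / 0.22108 ≈ 0.022.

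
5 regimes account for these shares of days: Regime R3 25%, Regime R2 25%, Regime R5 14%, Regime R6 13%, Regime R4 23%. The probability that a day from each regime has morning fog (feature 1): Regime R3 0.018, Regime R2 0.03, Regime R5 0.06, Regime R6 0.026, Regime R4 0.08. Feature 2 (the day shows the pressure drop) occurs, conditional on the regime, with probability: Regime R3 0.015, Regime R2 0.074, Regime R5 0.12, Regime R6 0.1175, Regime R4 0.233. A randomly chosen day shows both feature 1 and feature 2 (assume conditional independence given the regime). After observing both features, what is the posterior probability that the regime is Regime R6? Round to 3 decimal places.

Unnormalized posteriors (prior × likelihood):
  Regime R3: 0.25 × 0.018 × 0.015 = 0.0000675
  Regime R2: 0.25 × 0.03 × 0.074 = 0.000555
  Regime R5: 0.14 × 0.06 × 0.12 = 0.001008
  Regime R6: 0.13 × 0.026 × 0.1175 = 0.00039715
  Regime R4: 0.23 × 0.08 × 0.233 = 0.0042872
Total = 0.00631485.
P(Regime R6 | evidence) = 0.00039715 / 0.00631485 ≈ 0.063.

0.063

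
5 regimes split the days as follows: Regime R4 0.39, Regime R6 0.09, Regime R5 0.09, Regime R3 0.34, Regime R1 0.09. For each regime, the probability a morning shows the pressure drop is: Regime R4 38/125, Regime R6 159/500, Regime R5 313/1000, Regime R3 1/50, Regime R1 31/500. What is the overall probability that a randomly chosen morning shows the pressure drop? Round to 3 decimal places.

0.188

By Bayes' rule, posterior ∝ prior × likelihood:
  Regime R4: 0.39 × 0.304 = 0.11856
  Regime R6: 0.09 × 0.318 = 0.02862
  Regime R5: 0.09 × 0.313 = 0.02817
  Regime R3: 0.34 × 0.02 = 0.0068
  Regime R1: 0.09 × 0.062 = 0.00558
P(drop) = 0.11856 + 0.02862 + 0.02817 + 0.0068 + 0.00558 = 0.18773 → 0.188.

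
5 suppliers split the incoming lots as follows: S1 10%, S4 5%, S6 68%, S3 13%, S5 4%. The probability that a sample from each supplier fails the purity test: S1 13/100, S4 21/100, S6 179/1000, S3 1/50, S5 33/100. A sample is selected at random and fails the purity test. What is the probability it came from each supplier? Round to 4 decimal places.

Compute prior × likelihood for every hypothesis:
  S1: 0.1 × 0.13 = 0.013
  S4: 0.05 × 0.21 = 0.0105
  S6: 0.68 × 0.179 = 0.12172
  S3: 0.13 × 0.02 = 0.0026
  S5: 0.04 × 0.33 = 0.0132
Normalizing constant = 0.16102.
P(S1 | off-spec) = 0.013/0.16102 ≈ 0.0807
P(S4 | off-spec) = 0.0105/0.16102 ≈ 0.0652
P(S6 | off-spec) = 0.12172/0.16102 ≈ 0.7559
P(S3 | off-spec) = 0.0026/0.16102 ≈ 0.0161
P(S5 | off-spec) = 0.0132/0.16102 ≈ 0.0820

S1 0.0807, S4 0.0652, S6 0.7559, S3 0.0161, S5 0.0820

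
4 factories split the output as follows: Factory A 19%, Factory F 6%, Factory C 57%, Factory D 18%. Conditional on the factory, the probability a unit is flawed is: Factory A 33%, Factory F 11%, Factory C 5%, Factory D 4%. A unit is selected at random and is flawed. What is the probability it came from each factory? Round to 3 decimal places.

Compute prior × likelihood for every hypothesis:
  Factory A: 0.19 × 0.33 = 0.0627
  Factory F: 0.06 × 0.11 = 0.0066
  Factory C: 0.57 × 0.05 = 0.0285
  Factory D: 0.18 × 0.04 = 0.0072
Total = 0.105.
P(Factory A | flawed) = 0.0627/0.105 ≈ 0.597
P(Factory F | flawed) = 0.0066/0.105 ≈ 0.063
P(Factory C | flawed) = 0.0285/0.105 ≈ 0.271
P(Factory D | flawed) = 0.0072/0.105 ≈ 0.069

Factory A 0.597, Factory F 0.063, Factory C 0.271, Factory D 0.069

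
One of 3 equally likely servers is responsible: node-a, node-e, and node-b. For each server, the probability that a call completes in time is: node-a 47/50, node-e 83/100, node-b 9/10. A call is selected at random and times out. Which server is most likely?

Taking complements, P(timeout | each) = node-a 0.06, node-e 0.17, node-b 0.1.
Since the prior is uniform, the posterior is proportional to the likelihood:
  node-a: 0.06
  node-e: 0.17
  node-b: 0.1
Normalizing constant = 0.33.
Largest term belongs to node-e, so node-e is most probable.

node-e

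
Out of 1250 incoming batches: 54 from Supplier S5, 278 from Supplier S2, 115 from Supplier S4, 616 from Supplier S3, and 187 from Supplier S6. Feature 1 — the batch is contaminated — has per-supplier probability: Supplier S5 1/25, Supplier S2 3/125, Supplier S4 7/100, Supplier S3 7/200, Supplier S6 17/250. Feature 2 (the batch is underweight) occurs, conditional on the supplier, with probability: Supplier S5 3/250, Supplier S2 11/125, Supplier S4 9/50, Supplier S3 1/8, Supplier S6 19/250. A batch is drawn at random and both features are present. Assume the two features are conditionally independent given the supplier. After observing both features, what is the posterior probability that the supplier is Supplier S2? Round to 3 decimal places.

By Bayes' rule, posterior ∝ prior × likelihood:
  Supplier S5: 0.0432 × 0.04 × 0.012 = 0.000020736
  Supplier S2: 0.2224 × 0.024 × 0.088 = 0.0004697088
  Supplier S4: 0.092 × 0.07 × 0.18 = 0.0011592
  Supplier S3: 0.4928 × 0.035 × 0.125 = 0.002156
  Supplier S6: 0.1496 × 0.068 × 0.076 = 0.0007731328
Total = 0.0045787776.
P(Supplier S2 | evidence) = 0.0004697088 / 0.0045787776 ≈ 0.103.

0.103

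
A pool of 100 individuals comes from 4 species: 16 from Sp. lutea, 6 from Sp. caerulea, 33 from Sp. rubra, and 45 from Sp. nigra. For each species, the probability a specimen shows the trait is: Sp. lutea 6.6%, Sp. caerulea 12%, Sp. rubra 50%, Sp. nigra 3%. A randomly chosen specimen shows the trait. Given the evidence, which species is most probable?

Unnormalized posteriors (prior × likelihood):
  Sp. lutea: 0.16 × 0.066 = 0.01056
  Sp. caerulea: 0.06 × 0.12 = 0.0072
  Sp. rubra: 0.33 × 0.5 = 0.165
  Sp. nigra: 0.45 × 0.03 = 0.0135
Sum = 0.19626.
Largest term belongs to Sp. rubra, so Sp. rubra is most probable.

Sp. rubra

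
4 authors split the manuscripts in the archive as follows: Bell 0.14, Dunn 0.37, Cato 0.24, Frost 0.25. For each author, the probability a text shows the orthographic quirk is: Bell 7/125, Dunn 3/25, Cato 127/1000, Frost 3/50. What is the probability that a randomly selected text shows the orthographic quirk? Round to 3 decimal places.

0.098

Unnormalized posteriors (prior × likelihood):
  Bell: 0.14 × 0.056 = 0.00784
  Dunn: 0.37 × 0.12 = 0.0444
  Cato: 0.24 × 0.127 = 0.03048
  Frost: 0.25 × 0.06 = 0.015
P(quirk) = 0.00784 + 0.0444 + 0.03048 + 0.015 = 0.09772 → 0.098.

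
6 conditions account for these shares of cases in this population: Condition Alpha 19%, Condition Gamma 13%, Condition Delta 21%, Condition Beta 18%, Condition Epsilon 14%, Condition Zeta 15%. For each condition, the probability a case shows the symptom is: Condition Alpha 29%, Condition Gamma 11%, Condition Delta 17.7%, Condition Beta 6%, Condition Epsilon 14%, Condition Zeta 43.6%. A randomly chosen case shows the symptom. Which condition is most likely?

Unnormalized posteriors (prior × likelihood):
  Condition Alpha: 0.19 × 0.29 = 0.0551
  Condition Gamma: 0.13 × 0.11 = 0.0143
  Condition Delta: 0.21 × 0.177 = 0.03717
  Condition Beta: 0.18 × 0.06 = 0.0108
  Condition Epsilon: 0.14 × 0.14 = 0.0196
  Condition Zeta: 0.15 × 0.436 = 0.0654
Sum = 0.20237.
Largest term belongs to Condition Zeta, so Condition Zeta is most probable.

Condition Zeta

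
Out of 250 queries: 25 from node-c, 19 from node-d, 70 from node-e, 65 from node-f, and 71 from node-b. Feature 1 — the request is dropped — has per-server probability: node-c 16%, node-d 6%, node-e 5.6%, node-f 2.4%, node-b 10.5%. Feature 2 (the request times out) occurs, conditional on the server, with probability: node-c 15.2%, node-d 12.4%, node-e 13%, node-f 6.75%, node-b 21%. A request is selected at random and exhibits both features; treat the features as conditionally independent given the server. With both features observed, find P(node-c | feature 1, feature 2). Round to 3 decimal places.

0.208

Compute prior × likelihood for every hypothesis:
  node-c: 0.1 × 0.16 × 0.152 = 0.002432
  node-d: 0.076 × 0.06 × 0.124 = 0.00056544
  node-e: 0.28 × 0.056 × 0.13 = 0.0020384
  node-f: 0.26 × 0.024 × 0.0675 = 0.0004212
  node-b: 0.284 × 0.105 × 0.21 = 0.0062622
Normalizing constant = 0.01171924.
P(node-c | evidence) = 0.002432 / 0.01171924 ≈ 0.208.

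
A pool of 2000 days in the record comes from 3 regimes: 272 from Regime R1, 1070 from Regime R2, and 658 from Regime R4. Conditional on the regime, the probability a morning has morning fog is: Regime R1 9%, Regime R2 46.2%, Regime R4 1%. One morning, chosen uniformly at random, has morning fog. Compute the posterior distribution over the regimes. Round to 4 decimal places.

Prior × likelihood for each hypothesis:
  Regime R1: 0.136 × 0.09 = 0.01224
  Regime R2: 0.535 × 0.462 = 0.24717
  Regime R4: 0.329 × 0.01 = 0.00329
Sum = 0.2627.
P(Regime R1 | fog) = 0.01224/0.2627 ≈ 0.0466
P(Regime R2 | fog) = 0.24717/0.2627 ≈ 0.9409
P(Regime R4 | fog) = 0.00329/0.2627 ≈ 0.0125

Regime R1 0.0466, Regime R2 0.9409, Regime R4 0.0125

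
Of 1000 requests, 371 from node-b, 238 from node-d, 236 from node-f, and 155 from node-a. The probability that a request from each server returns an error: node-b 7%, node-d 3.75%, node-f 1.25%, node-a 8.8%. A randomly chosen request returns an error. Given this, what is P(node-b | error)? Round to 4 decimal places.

0.5044

Compute prior × likelihood for every hypothesis:
  node-b: 0.371 × 0.07 = 0.02597
  node-d: 0.238 × 0.0375 = 0.008925
  node-f: 0.236 × 0.0125 = 0.00295
  node-a: 0.155 × 0.088 = 0.01364
Sum = 0.051485.
P(node-b | evidence) = 0.02597 / 0.051485 ≈ 0.5044.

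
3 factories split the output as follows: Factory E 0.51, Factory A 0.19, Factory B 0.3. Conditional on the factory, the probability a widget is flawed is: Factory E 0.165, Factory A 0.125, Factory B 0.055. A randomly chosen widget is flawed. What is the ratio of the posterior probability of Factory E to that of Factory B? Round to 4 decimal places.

5.1000

By Bayes' rule, posterior ∝ prior × likelihood:
  Factory E: 0.51 × 0.165 = 0.08415
  Factory A: 0.19 × 0.125 = 0.02375
  Factory B: 0.3 × 0.055 = 0.0165
Total = 0.1244.
The ratio is 0.08415 / 0.0165 (the normalizer cancels) = 5.1000.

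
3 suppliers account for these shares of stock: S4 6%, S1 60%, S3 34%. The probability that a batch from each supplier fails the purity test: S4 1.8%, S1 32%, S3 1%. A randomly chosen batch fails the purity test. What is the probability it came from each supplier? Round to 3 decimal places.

Compute prior × likelihood for every hypothesis:
  S4: 0.06 × 0.018 = 0.00108
  S1: 0.6 × 0.32 = 0.192
  S3: 0.34 × 0.01 = 0.0034
Sum = 0.19648.
P(S4 | off-spec) = 0.00108/0.19648 ≈ 0.005
P(S1 | off-spec) = 0.192/0.19648 ≈ 0.977
P(S3 | off-spec) = 0.0034/0.19648 ≈ 0.017
(Check: 0.005+0.977+0.017 = 0.999.)

S4 0.005, S1 0.977, S3 0.017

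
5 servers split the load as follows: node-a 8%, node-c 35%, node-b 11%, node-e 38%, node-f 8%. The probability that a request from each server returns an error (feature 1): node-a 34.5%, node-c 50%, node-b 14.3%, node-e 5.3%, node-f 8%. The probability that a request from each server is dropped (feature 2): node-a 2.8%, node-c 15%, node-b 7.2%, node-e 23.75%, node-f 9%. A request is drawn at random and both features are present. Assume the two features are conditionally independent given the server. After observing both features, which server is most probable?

Compute prior × likelihood for every hypothesis:
  node-a: 0.08 × 0.345 × 0.028 = 0.0007728
  node-c: 0.35 × 0.5 × 0.15 = 0.02625
  node-b: 0.11 × 0.143 × 0.072 = 0.00113256
  node-e: 0.38 × 0.053 × 0.2375 = 0.00478325
  node-f: 0.08 × 0.08 × 0.09 = 0.000576
Total = 0.03351461.
Largest term belongs to node-c, so node-c is most probable.

node-c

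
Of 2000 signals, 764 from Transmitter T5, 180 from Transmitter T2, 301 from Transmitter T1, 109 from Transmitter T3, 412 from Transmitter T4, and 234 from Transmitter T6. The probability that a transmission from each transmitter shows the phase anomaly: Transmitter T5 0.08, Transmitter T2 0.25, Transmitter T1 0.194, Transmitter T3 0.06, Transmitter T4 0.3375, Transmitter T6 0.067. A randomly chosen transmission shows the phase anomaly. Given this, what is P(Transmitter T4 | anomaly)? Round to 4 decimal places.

By Bayes' rule, posterior ∝ prior × likelihood:
  Transmitter T5: 0.382 × 0.08 = 0.03056
  Transmitter T2: 0.09 × 0.25 = 0.0225
  Transmitter T1: 0.1505 × 0.194 = 0.029197
  Transmitter T3: 0.0545 × 0.06 = 0.00327
  Transmitter T4: 0.206 × 0.3375 = 0.069525
  Transmitter T6: 0.117 × 0.067 = 0.007839
Sum = 0.162891.
P(Transmitter T4 | evidence) = 0.069525 / 0.162891 ≈ 0.4268.

0.4268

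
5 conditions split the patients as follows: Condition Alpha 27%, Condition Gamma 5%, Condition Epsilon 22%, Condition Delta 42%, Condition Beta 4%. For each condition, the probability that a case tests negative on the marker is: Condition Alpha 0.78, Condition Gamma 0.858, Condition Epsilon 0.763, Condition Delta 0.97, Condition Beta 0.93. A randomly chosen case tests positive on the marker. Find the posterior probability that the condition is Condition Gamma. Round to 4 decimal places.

0.0530

Taking complements, P(marker-positive | each) = Condition Alpha 0.22, Condition Gamma 0.142, Condition Epsilon 0.237, Condition Delta 0.03, Condition Beta 0.07.
By Bayes' rule, posterior ∝ prior × likelihood:
  Condition Alpha: 0.27 × 0.22 = 0.0594
  Condition Gamma: 0.05 × 0.142 = 0.0071
  Condition Epsilon: 0.22 × 0.237 = 0.05214
  Condition Delta: 0.42 × 0.03 = 0.0126
  Condition Beta: 0.04 × 0.07 = 0.0028
Sum = 0.13404.
P(Condition Gamma | evidence) = 0.0071 / 0.13404 ≈ 0.0530.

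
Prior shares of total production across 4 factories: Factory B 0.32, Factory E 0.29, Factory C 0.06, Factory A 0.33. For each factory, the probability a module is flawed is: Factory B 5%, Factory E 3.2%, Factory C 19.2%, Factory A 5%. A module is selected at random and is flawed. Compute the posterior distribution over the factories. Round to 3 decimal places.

Unnormalized posteriors (prior × likelihood):
  Factory B: 0.32 × 0.05 = 0.016
  Factory E: 0.29 × 0.032 = 0.00928
  Factory C: 0.06 × 0.192 = 0.01152
  Factory A: 0.33 × 0.05 = 0.0165
Total = 0.0533.
P(Factory B | flawed) = 0.016/0.0533 ≈ 0.300
P(Factory E | flawed) = 0.00928/0.0533 ≈ 0.174
P(Factory C | flawed) = 0.01152/0.0533 ≈ 0.216
P(Factory A | flawed) = 0.0165/0.0533 ≈ 0.310

Factory B 0.300, Factory E 0.174, Factory C 0.216, Factory A 0.310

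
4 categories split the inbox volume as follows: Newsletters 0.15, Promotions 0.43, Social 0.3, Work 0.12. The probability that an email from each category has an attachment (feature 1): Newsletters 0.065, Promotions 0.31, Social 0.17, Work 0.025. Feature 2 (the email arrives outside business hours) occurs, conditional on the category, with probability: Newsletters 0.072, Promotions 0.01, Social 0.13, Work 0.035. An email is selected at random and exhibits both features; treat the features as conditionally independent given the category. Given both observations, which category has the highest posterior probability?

Social

By Bayes' rule, posterior ∝ prior × likelihood:
  Newsletters: 0.15 × 0.065 × 0.072 = 0.000702
  Promotions: 0.43 × 0.31 × 0.01 = 0.001333
  Social: 0.3 × 0.17 × 0.13 = 0.00663
  Work: 0.12 × 0.025 × 0.035 = 0.000105
Normalizing constant = 0.00877.
Largest term belongs to Social, so Social is most probable.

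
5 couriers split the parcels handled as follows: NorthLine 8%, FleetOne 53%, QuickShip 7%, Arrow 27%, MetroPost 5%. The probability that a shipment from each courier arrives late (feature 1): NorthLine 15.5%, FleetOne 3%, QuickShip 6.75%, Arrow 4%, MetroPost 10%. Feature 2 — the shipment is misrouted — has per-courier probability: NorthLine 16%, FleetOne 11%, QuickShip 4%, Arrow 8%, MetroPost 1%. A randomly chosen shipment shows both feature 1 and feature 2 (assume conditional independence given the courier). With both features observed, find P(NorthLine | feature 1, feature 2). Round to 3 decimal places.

Unnormalized posteriors (prior × likelihood):
  NorthLine: 0.08 × 0.155 × 0.16 = 0.001984
  FleetOne: 0.53 × 0.03 × 0.11 = 0.001749
  QuickShip: 0.07 × 0.0675 × 0.04 = 0.000189
  Arrow: 0.27 × 0.04 × 0.08 = 0.000864
  MetroPost: 0.05 × 0.1 × 0.01 = 0.00005
Total = 0.004836.
P(NorthLine | evidence) = 0.001984 / 0.004836 ≈ 0.410.

0.410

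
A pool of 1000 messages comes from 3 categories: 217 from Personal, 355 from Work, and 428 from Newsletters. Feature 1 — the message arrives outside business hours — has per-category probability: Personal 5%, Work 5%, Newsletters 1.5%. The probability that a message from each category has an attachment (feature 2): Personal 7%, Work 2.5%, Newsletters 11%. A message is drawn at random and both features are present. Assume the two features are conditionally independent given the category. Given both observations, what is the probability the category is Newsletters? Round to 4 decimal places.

0.3698

Prior × likelihood for each hypothesis:
  Personal: 0.217 × 0.05 × 0.07 = 0.0007595
  Work: 0.355 × 0.05 × 0.025 = 0.00044375
  Newsletters: 0.428 × 0.015 × 0.11 = 0.0007062
Sum = 0.00190945.
P(Newsletters | evidence) = 0.0007062 / 0.00190945 ≈ 0.3698.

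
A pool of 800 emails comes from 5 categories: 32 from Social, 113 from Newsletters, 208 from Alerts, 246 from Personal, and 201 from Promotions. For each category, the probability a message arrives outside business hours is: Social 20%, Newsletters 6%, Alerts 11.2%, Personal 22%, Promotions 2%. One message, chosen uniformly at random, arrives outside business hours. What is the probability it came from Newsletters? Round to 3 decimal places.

Unnormalized posteriors (prior × likelihood):
  Social: 0.04 × 0.2 = 0.008
  Newsletters: 0.14125 × 0.06 = 0.008475
  Alerts: 0.26 × 0.112 = 0.02912
  Personal: 0.3075 × 0.22 = 0.06765
  Promotions: 0.25125 × 0.02 = 0.005025
Total = 0.11827.
P(Newsletters | evidence) = 0.008475 / 0.11827 ≈ 0.072.

0.072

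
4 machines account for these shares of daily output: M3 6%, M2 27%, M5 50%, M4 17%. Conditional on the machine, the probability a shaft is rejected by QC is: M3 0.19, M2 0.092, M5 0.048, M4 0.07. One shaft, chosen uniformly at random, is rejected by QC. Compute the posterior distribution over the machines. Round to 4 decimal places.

M3 0.1580, M2 0.3443, M5 0.3327, M4 0.1650

Prior × likelihood for each hypothesis:
  M3: 0.06 × 0.19 = 0.0114
  M2: 0.27 × 0.092 = 0.02484
  M5: 0.5 × 0.048 = 0.024
  M4: 0.17 × 0.07 = 0.0119
Sum = 0.07214.
P(M3 | rejected) = 0.0114/0.07214 ≈ 0.1580
P(M2 | rejected) = 0.02484/0.07214 ≈ 0.3443
P(M5 | rejected) = 0.024/0.07214 ≈ 0.3327
P(M4 | rejected) = 0.0119/0.07214 ≈ 0.1650
(Check: 0.1580+0.3443+0.3327+0.1650 = 1.0000.)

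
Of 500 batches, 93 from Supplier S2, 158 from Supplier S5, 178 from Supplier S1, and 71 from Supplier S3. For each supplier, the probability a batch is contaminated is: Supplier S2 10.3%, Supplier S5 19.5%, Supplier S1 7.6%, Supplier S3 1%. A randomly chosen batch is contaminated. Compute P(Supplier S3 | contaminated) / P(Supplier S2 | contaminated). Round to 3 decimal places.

Prior × likelihood for each hypothesis:
  Supplier S2: 0.186 × 0.103 = 0.019158
  Supplier S5: 0.316 × 0.195 = 0.06162
  Supplier S1: 0.356 × 0.076 = 0.027056
  Supplier S3: 0.142 × 0.01 = 0.00142
Normalizing constant = 0.109254.
The ratio is 0.00142 / 0.019158 (the normalizer cancels) = 0.074.

0.074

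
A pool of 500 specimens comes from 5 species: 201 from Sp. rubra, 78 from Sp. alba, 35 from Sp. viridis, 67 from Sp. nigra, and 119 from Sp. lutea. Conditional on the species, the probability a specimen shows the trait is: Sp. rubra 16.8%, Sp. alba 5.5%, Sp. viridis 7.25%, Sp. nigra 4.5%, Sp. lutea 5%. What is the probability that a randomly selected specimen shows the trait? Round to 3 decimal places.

0.099

Compute prior × likelihood for every hypothesis:
  Sp. rubra: 0.402 × 0.168 = 0.067536
  Sp. alba: 0.156 × 0.055 = 0.00858
  Sp. viridis: 0.07 × 0.0725 = 0.005075
  Sp. nigra: 0.134 × 0.045 = 0.00603
  Sp. lutea: 0.238 × 0.05 = 0.0119
P(trait) = 0.067536 + 0.00858 + 0.005075 + 0.00603 + 0.0119 = 0.099121 → 0.099.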